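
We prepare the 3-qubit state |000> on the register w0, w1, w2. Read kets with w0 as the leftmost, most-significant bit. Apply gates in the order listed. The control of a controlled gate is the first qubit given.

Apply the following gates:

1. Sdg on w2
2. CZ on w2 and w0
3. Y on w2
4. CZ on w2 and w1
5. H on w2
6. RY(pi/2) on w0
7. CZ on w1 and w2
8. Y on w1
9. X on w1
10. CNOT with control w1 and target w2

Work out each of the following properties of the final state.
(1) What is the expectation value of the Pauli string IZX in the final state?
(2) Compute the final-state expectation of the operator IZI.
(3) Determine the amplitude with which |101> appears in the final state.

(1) The observable IZX averages to -1.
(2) The expectation value of IZI is 1.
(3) The amplitude on |101> is 1/2.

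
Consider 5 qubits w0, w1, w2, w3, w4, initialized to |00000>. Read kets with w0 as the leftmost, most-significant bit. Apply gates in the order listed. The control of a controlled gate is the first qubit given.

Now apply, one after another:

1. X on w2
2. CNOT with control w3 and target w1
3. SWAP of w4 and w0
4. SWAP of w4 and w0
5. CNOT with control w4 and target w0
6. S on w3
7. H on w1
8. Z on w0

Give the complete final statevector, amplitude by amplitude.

The final amplitudes are sqrt(2)/2 on |00100>, sqrt(2)/2 on |01100>, and 0 on every other basis state. Key observation: gates 3-4 undo each other exactly, leaving only the rest of the circuit to track.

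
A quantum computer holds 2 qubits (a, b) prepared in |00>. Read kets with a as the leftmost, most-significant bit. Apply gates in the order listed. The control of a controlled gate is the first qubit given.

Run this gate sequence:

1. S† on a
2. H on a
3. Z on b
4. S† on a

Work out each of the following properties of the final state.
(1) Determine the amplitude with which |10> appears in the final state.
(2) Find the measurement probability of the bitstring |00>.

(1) The final state's coefficient on |10> equals -sqrt(2)*I/2.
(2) Outcome |00> occurs with probability 1/2.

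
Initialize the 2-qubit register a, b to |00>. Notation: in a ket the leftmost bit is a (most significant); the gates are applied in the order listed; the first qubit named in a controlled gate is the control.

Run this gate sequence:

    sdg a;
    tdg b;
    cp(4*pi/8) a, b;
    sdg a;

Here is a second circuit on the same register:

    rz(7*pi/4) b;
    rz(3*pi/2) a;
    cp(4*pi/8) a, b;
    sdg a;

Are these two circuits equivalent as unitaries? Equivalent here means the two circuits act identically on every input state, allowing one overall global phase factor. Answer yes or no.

Yes: on every input state the two circuits agree up to one overall phase factor.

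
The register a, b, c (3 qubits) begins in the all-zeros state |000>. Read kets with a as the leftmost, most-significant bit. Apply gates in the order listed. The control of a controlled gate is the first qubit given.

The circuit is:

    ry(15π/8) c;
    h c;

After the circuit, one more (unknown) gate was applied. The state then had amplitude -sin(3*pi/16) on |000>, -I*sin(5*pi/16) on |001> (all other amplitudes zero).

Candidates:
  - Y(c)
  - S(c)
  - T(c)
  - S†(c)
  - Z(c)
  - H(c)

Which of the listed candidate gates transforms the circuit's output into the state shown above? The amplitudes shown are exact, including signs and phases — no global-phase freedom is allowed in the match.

It was S(c) that produced the state shown.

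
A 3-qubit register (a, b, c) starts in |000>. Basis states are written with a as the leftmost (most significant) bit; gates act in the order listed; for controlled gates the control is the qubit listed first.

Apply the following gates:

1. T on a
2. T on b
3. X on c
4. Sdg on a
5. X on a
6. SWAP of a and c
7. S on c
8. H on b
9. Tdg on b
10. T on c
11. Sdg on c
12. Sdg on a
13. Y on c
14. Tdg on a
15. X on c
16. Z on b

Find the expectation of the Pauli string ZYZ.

In the final state, ZYZ has expectation sqrt(2)/2.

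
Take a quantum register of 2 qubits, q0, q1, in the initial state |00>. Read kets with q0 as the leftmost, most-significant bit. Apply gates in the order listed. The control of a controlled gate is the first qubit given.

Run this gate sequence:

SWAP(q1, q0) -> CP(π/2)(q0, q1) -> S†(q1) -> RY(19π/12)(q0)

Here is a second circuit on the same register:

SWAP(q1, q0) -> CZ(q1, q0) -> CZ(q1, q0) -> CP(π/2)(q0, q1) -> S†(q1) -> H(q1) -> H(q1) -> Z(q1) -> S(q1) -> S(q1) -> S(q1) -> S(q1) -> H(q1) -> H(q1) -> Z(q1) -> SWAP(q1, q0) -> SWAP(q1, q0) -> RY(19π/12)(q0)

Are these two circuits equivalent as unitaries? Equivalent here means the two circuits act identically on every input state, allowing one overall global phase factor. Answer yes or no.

Yes — the two circuits implement the same unitary up to a global phase.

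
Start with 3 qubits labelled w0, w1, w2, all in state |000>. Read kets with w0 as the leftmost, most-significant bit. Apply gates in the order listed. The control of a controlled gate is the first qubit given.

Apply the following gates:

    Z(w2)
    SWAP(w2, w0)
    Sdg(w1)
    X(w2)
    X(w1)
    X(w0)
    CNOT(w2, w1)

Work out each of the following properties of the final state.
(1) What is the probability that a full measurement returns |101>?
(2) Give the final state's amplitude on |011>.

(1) A full measurement returns |101> with probability 1.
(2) |011> carries amplitude 0 in the final state.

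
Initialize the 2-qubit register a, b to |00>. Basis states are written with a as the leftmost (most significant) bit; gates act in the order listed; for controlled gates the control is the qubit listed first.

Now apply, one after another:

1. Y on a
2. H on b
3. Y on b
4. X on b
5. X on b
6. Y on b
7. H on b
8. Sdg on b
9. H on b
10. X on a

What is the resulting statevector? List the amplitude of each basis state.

After the circuit, the state carries amplitude sqrt(2)*I/2 on |00>, sqrt(2)*I/2 on |01>, 0 on |10>, 0 on |11>. Key observation: the block from step 2 through step 7 cancels to the identity and can be dropped.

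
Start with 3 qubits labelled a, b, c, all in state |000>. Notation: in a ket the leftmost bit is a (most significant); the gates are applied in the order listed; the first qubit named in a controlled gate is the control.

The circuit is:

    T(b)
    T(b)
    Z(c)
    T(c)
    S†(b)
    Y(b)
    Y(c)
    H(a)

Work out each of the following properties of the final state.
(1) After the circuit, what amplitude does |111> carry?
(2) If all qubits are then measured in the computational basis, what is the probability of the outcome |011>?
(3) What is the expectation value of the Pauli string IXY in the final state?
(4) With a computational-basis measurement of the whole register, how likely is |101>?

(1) The amplitude on |111> is -sqrt(2)/2.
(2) A full measurement returns |011> with probability 1/2.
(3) The expectation value of IXY is 0.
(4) The probability of measuring |101> is 0.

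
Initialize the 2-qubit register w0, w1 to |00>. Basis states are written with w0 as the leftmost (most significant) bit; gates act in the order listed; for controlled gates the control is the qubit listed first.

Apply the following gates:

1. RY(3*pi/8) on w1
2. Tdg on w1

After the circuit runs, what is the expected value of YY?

The observable YY averages to 0.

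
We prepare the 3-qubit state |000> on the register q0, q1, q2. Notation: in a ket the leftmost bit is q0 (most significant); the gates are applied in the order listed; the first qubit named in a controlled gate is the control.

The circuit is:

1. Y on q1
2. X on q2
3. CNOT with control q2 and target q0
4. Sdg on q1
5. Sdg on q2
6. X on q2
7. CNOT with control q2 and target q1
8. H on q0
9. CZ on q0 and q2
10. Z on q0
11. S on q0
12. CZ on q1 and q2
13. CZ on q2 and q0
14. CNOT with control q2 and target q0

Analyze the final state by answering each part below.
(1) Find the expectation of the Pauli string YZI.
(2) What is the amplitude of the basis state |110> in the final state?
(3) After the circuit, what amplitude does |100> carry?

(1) In the final state, YZI has expectation -1.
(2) The amplitude on |110> is sqrt(2)/2.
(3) The final state's coefficient on |100> equals 0.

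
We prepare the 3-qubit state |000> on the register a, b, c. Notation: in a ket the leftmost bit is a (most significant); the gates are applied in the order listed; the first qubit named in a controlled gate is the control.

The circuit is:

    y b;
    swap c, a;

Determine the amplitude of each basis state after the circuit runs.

After the circuit, the state carries amplitude I on |010>, and 0 on every other basis state.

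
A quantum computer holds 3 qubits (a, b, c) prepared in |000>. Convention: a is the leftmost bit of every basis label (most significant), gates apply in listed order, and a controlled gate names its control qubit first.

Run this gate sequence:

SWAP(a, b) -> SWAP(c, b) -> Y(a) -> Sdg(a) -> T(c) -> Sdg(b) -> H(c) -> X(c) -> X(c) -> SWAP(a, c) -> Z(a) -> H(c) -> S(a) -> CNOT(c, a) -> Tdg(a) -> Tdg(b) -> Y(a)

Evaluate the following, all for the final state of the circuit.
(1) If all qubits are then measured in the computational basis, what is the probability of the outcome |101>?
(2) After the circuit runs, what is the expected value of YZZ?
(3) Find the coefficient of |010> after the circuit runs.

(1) The probability of measuring |101> is 1/4. Key observation: steps 8-9 multiply out to the identity, so the circuit reduces to the remaining gates.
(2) The expectation value of YZZ is -sqrt(2)/2.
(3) The amplitude on |010> is 0.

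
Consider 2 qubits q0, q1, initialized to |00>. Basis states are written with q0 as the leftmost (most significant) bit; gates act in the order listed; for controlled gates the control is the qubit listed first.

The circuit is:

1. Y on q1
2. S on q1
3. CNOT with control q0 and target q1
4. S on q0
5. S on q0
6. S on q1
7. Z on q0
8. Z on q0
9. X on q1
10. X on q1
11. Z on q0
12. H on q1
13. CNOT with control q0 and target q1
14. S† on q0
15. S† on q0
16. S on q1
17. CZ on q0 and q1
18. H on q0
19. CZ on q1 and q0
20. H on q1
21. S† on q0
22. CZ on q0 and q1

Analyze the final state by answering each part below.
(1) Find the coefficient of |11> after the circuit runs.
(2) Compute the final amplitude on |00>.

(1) |11> carries amplitude sqrt(2)*(1 - I)/4 in the final state. Key observation: steps 8-11 multiply out to the identity, so the circuit reduces to the remaining gates.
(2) The amplitude on |00> is sqrt(2)*(-1 - I)/4.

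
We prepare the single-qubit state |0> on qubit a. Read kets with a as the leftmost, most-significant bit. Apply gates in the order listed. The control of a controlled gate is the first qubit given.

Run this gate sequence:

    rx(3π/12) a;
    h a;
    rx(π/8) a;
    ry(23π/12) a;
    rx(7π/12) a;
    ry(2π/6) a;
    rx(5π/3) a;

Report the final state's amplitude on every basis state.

The final amplitudes are -sqrt(3)*sqrt(sqrt(2)/4 + 1/2)*cos(pi/16)/8 - sqrt(sqrt(2)/4 + 1/2)*cos(pi/16)/8 - 3*sqrt(2)*sqrt(1/2 - sqrt(2)/4)*cos(pi/16)/16 - sqrt(3)*sqrt(1/2 - sqrt(2)/4)*cos(pi/16)/8 - sqrt(6)*sqrt(sqrt(2)/4 + 1/2)*sin(pi/16)/16 - sqrt(1/2 - sqrt(2)/4)*sin(pi/16)/8 + sqrt(2)*sqrt(1/2 - sqrt(2)/4)*sin(pi/16)/16 + sqrt(6)*sqrt(1/2 - sqrt(2)/4)*sin(pi/16)/16 + sqrt(2)*sqrt(sqrt(2)/4 + 1/2)*sin(pi/16)/16 + sqrt(3)*sqrt(1/2 - sqrt(2)/4)*sin(pi/16)/8 + sqrt(sqrt(2)/4 + 1/2)*sin(pi/16)/8 + sqrt(3)*sqrt(sqrt(2)/4 + 1/2)*sin(pi/16)/8 + sqrt(1/2 - sqrt(2)/4)*cos(pi/16)/8 + sqrt(6)*sqrt(1/2 - sqrt(2)/4)*cos(pi/16)/16 + 3*sqrt(6)*sqrt(sqrt(2)/4 + 1/2)*cos(pi/16)/16 + 9*sqrt(2)*sqrt(sqrt(2)/4 + 1/2)*cos(pi/16)/16 - 9*sqrt(2)*I*sqrt(1/2 - sqrt(2)/4)*cos(pi/16)/16 - 3*sqrt(2)*I*sqrt(sqrt(2)/4 + 1/2)*cos(pi/16)/16 - 3*I*sqrt(1/2 - sqrt(2)/4)*cos(pi/16)/8 - sqrt(6)*I*sqrt(sqrt(2)/4 + 1/2)*cos(pi/16)/16 - 3*I*sqrt(sqrt(2)/4 + 1/2)*sin(pi/16)/8 - sqrt(3)*I*sqrt(sqrt(2)/4 + 1/2)*sin(pi/16)/8 - sqrt(3)*I*sqrt(1/2 - sqrt(2)/4)*sin(pi/16)/8 - sqrt(2)*I*sqrt(sqrt(2)/4 + 1/2)*sin(pi/16)/16 + sqrt(2)*I*sqrt(1/2 - sqrt(2)/4)*sin(pi/16)/16 + sqrt(6)*I*sqrt(1/2 - sqrt(2)/4)*sin(pi/16)/16 + sqrt(6)*I*sqrt(sqrt(2)/4 + 1/2)*sin(pi/16)/16 + 3*I*sqrt(1/2 - sqrt(2)/4)*sin(pi/16)/8 + sqrt(3)*I*sqrt(1/2 - sqrt(2)/4)*cos(pi/16)/8 + 3*sqrt(6)*I*sqrt(1/2 - sqrt(2)/4)*cos(pi/16)/16 + sqrt(3)*I*sqrt(sqrt(2)/4 + 1/2)*cos(pi/16)/8 + 3*I*sqrt(sqrt(2)/4 + 1/2)*cos(pi/16)/8 on |0>, -sqrt(3)*sqrt(sqrt(2)/4 + 1/2)*cos(pi/16)/8 - 3*sqrt(sqrt(2)/4 + 1/2)*sin(pi/16)/8 - 9*sqrt(2)*sqrt(1/2 - sqrt(2)/4)*sin(pi/16)/16 - sqrt(6)*sqrt(1/2 - sqrt(2)/4)*cos(pi/16)/16 - 3*sqrt(6)*sqrt(1/2 - sqrt(2)/4)*sin(pi/16)/16 - 3*sqrt(1/2 - sqrt(2)/4)*sin(pi/16)/8 - sqrt(6)*sqrt(sqrt(2)/4 + 1/2)*sin(pi/16)/16 - sqrt(3)*sqrt(1/2 - sqrt(2)/4)*sin(pi/16)/8 + sqrt(2)*sqrt(1/2 - sqrt(2)/4)*cos(pi/16)/16 + sqrt(3)*sqrt(sqrt(2)/4 + 1/2)*sin(pi/16)/8 + 3*sqrt(2)*sqrt(sqrt(2)/4 + 1/2)*sin(pi/16)/16 + sqrt(2)*sqrt(sqrt(2)/4 + 1/2)*cos(pi/16)/16 + sqrt(3)*sqrt(1/2 - sqrt(2)/4)*cos(pi/16)/8 + sqrt(6)*sqrt(sqrt(2)/4 + 1/2)*cos(pi/16)/16 + 3*sqrt(1/2 - sqrt(2)/4)*cos(pi/16)/8 + 3*sqrt(sqrt(2)/4 + 1/2)*cos(pi/16)/8 - 9*sqrt(2)*I*sqrt(sqrt(2)/4 + 1/2)*sin(pi/16)/16 - sqrt(6)*I*sqrt(sqrt(2)/4 + 1/2)*cos(pi/16)/16 - I*sqrt(sqrt(2)/4 + 1/2)*cos(pi/16)/8 - sqrt(3)*I*sqrt(1/2 - sqrt(2)/4)*cos(pi/16)/8 - sqrt(2)*I*sqrt(sqrt(2)/4 + 1/2)*cos(pi/16)/16 - sqrt(6)*I*sqrt(1/2 - sqrt(2)/4)*cos(pi/16)/16 - I*sqrt(1/2 - sqrt(2)/4)*cos(pi/16)/8 - sqrt(3)*I*sqrt(sqrt(2)/4 + 1/2)*sin(pi/16)/8 - 3*sqrt(2)*I*sqrt(1/2 - sqrt(2)/4)*sin(pi/16)/16 - sqrt(6)*I*sqrt(1/2 - sqrt(2)/4)*sin(pi/16)/16 + I*sqrt(1/2 - sqrt(2)/4)*sin(pi/16)/8 + sqrt(3)*I*sqrt(1/2 - sqrt(2)/4)*sin(pi/16)/8 + I*sqrt(sqrt(2)/4 + 1/2)*sin(pi/16)/8 + sqrt(2)*I*sqrt(1/2 - sqrt(2)/4)*cos(pi/16)/16 + 3*sqrt(6)*I*sqrt(sqrt(2)/4 + 1/2)*sin(pi/16)/16 + sqrt(3)*I*sqrt(sqrt(2)/4 + 1/2)*cos(pi/16)/8 on |1>.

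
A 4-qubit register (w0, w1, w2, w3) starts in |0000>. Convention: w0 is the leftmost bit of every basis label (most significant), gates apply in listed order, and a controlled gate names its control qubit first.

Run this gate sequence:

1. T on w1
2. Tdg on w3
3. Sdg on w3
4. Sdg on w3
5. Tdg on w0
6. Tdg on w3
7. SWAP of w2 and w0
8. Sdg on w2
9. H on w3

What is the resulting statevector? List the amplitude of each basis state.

After the circuit, the state carries amplitude sqrt(2)/2 on |0000>, sqrt(2)/2 on |0001>, and 0 on every other basis state.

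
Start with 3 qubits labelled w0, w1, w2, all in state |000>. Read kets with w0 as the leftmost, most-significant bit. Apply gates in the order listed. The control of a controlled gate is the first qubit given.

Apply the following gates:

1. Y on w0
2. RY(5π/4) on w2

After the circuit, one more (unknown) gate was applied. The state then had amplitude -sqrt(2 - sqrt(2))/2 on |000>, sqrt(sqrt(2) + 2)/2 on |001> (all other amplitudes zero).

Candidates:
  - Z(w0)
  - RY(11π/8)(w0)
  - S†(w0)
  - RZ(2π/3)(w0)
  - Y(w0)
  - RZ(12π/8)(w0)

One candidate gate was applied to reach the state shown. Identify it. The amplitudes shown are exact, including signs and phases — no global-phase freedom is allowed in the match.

The unique candidate consistent with the amplitudes is Y(w0).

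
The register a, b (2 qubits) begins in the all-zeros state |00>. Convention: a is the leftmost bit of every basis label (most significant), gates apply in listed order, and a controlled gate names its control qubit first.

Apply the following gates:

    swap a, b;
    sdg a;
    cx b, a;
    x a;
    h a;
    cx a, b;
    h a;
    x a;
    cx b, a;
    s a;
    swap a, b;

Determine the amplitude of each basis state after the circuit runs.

The resulting statevector has amplitude 1/2 on |00>, I/2 on |01>, -1/2 on |10>, I/2 on |11>.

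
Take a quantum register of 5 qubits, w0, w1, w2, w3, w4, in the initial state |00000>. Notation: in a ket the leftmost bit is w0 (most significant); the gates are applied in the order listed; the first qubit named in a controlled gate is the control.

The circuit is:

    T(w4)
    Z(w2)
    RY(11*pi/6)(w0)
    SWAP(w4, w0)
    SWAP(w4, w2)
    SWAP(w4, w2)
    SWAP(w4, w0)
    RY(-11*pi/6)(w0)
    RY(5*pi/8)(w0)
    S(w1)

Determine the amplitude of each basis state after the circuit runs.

After the circuit, the state carries amplitude cos(5*pi/16) on |00000>, sin(5*pi/16) on |10000>, and 0 on every other basis state. Key observation: the block from step 3 through step 8 cancels to the identity and can be dropped.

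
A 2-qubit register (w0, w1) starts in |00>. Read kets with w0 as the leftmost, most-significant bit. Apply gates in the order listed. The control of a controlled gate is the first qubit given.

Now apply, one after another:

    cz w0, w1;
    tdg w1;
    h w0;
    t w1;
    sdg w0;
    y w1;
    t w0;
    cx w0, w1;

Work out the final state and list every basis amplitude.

The final amplitudes are 0 on |00>, sqrt(2)*I/2 on |01>, sqrt(2)*exp(I*pi/4)/2 on |10>, 0 on |11>.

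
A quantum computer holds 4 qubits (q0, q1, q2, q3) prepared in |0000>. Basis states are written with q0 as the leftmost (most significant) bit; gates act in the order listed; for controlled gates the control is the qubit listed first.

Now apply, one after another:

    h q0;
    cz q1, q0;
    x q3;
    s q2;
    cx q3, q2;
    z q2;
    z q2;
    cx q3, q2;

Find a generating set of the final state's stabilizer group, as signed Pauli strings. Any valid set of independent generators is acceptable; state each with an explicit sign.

The stabilizer group can be generated by +XIII, +IZII, +IIZI, -IIIZ, among other valid generating sets. Key observation: the block from step 5 through step 8 cancels to the identity and can be dropped.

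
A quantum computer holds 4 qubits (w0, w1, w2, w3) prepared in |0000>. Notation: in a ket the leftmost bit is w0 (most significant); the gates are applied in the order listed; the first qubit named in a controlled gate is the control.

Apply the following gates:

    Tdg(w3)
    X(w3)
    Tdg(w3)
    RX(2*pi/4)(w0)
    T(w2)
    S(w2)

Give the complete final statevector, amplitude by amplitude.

The resulting statevector has amplitude -sqrt(2)*exp(3*I*pi/4)/2 on |0001>, -sqrt(2)*exp(I*pi/4)/2 on |1001>, and 0 on every other basis state.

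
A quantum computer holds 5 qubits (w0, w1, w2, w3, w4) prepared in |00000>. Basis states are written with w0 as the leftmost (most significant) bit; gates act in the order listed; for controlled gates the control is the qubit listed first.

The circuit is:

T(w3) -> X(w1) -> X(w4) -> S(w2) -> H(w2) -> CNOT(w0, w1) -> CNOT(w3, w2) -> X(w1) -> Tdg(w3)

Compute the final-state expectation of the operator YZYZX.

The expectation value of YZYZX is 0.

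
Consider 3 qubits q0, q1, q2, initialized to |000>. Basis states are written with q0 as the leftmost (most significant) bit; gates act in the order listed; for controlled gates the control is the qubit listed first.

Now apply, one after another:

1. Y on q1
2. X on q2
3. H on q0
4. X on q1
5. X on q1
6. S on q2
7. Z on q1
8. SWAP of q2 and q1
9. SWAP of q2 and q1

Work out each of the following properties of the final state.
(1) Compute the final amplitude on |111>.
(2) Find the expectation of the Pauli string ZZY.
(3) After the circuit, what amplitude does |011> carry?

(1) The final state's coefficient on |111> equals sqrt(2)/2. Key observation: steps 8-9 multiply out to the identity, so the circuit reduces to the remaining gates.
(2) The expectation value of ZZY is 0.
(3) The amplitude on |011> is sqrt(2)/2.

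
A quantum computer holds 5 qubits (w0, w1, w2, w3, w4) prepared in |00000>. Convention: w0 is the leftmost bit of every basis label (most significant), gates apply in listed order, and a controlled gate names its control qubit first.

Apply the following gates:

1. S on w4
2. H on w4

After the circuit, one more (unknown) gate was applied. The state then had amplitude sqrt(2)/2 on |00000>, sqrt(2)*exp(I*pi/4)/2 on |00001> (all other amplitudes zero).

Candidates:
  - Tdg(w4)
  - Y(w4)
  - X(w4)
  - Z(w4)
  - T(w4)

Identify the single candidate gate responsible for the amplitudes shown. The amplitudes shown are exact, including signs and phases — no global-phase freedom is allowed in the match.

It was T(w4) that produced the state shown.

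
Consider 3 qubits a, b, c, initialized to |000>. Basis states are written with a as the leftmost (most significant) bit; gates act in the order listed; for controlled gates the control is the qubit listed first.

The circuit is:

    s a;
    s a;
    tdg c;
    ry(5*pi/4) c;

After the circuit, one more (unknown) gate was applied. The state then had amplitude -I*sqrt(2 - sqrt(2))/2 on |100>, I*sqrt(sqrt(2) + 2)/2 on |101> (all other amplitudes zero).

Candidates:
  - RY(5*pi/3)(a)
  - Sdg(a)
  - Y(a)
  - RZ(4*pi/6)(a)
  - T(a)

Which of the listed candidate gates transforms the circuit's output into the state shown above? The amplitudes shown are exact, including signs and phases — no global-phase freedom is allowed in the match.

The unique candidate consistent with the amplitudes is Y(a).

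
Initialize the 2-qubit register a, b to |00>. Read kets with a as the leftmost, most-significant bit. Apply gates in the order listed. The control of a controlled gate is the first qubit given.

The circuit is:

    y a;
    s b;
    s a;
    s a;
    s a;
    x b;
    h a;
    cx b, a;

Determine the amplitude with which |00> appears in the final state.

|00> carries amplitude 0 in the final state.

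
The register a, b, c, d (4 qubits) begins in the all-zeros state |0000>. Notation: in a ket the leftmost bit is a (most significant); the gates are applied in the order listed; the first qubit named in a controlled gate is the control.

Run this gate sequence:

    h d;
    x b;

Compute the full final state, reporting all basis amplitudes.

The final amplitudes are sqrt(2)/2 on |0100>, sqrt(2)/2 on |0101>, and 0 on every other basis state.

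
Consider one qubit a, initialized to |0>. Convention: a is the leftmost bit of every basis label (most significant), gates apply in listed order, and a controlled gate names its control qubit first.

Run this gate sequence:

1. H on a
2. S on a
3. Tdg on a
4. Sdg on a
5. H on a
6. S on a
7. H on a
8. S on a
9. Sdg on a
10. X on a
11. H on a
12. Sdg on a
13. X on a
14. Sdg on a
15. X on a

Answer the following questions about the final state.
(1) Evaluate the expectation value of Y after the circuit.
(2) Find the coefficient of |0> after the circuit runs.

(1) The expectation value of Y is 0.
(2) |0> carries amplitude -I/2 - exp(I*pi/4)/2 in the final state.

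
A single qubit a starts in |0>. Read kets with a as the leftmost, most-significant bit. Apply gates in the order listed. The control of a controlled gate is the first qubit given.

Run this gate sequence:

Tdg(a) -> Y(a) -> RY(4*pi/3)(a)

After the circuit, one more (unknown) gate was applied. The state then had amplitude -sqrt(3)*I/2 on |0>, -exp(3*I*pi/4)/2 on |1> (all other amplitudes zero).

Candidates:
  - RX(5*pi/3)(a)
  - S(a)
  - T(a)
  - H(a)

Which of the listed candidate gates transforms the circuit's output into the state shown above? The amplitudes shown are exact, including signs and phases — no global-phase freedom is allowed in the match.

The applied gate was T(a).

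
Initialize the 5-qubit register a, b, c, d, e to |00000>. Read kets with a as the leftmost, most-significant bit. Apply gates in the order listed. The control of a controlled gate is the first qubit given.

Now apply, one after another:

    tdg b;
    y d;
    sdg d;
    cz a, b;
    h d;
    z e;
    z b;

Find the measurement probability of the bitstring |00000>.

Outcome |00000> occurs with probability 1/2.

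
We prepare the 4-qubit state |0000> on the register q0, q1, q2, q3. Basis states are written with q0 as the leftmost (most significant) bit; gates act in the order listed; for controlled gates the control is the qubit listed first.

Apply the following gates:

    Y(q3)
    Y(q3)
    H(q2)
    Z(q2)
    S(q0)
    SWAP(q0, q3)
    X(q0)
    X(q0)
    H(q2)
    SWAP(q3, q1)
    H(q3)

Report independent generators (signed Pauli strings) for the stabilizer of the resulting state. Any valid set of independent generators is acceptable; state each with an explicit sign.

The stabilizer group can be generated by +IIIX, +ZIII, +IZII, -IIZI, among other valid generating sets.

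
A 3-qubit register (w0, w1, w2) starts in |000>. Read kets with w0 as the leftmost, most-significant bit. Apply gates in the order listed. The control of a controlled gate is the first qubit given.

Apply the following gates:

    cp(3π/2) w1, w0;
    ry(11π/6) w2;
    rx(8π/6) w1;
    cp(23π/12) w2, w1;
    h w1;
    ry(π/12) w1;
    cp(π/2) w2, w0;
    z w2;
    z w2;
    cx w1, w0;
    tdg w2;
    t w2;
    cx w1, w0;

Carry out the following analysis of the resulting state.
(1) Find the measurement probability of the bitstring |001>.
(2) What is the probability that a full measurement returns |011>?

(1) Outcome |001> occurs with probability -3*sqrt(3)/32 - 5*sqrt(2)/64 + 3*sqrt(6)/64 + 13/64.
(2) The probability of measuring |011> is -5*sqrt(3)/32 - 3*sqrt(6)/64 + 5*sqrt(2)/64 + 19/64.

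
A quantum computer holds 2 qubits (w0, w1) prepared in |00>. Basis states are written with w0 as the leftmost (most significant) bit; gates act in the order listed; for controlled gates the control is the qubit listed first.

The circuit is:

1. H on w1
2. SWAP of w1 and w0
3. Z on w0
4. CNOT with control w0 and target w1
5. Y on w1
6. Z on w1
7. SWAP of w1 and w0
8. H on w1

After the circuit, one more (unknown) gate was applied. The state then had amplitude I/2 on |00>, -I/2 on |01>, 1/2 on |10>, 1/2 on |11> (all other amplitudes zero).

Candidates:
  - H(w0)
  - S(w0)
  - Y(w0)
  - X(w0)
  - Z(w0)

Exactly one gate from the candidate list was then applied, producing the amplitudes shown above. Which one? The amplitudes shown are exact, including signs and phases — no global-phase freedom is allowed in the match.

The applied gate was S(w0).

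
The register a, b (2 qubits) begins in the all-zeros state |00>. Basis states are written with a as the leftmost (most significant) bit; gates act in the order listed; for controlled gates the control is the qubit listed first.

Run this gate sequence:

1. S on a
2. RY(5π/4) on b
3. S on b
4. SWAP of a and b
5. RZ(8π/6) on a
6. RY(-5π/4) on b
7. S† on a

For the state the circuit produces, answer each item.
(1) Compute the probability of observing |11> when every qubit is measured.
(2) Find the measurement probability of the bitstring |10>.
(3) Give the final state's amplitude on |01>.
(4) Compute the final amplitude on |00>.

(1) A full measurement returns |11> with probability sqrt(2)/4 + 3/8.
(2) A full measurement returns |10> with probability 1/8.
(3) |01> carries amplitude -sqrt(2)*exp(I*pi/3)/4 in the final state.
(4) |00> carries amplitude (-2 + sqrt(2))*exp(I*pi/3)/4 in the final state.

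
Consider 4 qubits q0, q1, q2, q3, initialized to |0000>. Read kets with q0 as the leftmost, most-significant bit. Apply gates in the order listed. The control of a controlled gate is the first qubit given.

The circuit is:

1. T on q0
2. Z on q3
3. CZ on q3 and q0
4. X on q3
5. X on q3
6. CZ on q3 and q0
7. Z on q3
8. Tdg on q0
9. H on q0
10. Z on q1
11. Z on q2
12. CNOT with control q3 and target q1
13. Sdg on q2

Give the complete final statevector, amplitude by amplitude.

After the circuit, the state carries amplitude sqrt(2)/2 on |0000>, sqrt(2)/2 on |1000>, and 0 on every other basis state. Key observation: steps 1-8 multiply out to the identity, so the circuit reduces to the remaining gates.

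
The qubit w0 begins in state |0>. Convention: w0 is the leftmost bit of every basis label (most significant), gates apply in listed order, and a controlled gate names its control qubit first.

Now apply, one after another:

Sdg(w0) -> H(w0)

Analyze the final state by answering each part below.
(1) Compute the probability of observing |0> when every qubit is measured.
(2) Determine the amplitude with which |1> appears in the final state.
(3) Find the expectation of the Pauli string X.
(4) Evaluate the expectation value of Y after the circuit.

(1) The probability of measuring |0> is 1/2.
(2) The final state's coefficient on |1> equals sqrt(2)/2.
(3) The expectation value of X is 1.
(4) The expectation value of Y is 0.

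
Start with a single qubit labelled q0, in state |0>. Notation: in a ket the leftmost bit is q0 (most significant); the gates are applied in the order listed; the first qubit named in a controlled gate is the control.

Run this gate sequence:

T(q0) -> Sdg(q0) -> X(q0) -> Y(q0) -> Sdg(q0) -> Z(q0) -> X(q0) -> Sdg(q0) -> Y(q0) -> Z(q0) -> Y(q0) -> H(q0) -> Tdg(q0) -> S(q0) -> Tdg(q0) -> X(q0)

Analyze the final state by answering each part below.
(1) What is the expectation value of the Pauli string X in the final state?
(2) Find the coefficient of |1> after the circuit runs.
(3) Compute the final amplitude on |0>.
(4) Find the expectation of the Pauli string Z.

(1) The expectation value of X is -1.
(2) |1> carries amplitude -sqrt(2)/2 in the final state.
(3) |0> carries amplitude sqrt(2)/2 in the final state.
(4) In the final state, Z has expectation 0.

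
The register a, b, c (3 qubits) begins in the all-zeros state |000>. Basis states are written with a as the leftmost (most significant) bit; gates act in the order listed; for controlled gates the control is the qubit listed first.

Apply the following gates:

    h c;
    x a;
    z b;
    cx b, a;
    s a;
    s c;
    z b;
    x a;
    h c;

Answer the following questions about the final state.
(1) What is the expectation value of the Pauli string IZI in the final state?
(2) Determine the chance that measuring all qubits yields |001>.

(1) In the final state, IZI has expectation 1.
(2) A full measurement returns |001> with probability 1/2.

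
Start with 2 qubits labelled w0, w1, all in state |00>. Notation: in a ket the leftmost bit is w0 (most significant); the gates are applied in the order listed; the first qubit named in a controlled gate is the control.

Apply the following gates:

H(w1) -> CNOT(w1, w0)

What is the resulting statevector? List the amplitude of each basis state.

The resulting statevector has amplitude sqrt(2)/2 on |00>, 0 on |01>, 0 on |10>, sqrt(2)/2 on |11>.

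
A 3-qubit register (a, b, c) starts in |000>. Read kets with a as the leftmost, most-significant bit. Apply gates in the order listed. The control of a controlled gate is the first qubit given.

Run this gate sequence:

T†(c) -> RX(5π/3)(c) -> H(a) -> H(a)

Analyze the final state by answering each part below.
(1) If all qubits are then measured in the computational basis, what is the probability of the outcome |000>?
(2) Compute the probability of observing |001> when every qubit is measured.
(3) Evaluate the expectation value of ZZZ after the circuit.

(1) The probability of measuring |000> is 3/4. Key observation: gates 3-4 undo each other exactly, leaving only the rest of the circuit to track.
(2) Outcome |001> occurs with probability 1/4.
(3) The observable ZZZ averages to 1/2.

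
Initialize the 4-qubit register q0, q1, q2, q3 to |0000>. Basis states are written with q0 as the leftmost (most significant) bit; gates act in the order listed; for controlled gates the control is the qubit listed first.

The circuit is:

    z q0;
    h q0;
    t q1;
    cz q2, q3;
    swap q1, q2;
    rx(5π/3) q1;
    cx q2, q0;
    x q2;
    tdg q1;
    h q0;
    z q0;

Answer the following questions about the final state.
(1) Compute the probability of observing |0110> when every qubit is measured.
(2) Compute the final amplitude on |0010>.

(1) The probability of measuring |0110> is 1/4.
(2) The amplitude on |0010> is -sqrt(3)/2.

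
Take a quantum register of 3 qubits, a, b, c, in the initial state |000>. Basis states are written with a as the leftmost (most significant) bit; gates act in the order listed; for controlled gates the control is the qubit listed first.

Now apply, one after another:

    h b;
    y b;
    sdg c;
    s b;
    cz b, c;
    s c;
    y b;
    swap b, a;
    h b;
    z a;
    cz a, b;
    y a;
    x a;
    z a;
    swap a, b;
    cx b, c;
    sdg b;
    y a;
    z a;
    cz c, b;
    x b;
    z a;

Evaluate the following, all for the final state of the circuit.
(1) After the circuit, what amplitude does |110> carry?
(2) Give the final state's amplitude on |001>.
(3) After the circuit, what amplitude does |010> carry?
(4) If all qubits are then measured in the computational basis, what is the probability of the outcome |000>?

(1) The amplitude on |110> is -I/2.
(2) The final state's coefficient on |001> equals I/2.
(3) The amplitude on |010> is I/2.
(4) The probability of measuring |000> is 0.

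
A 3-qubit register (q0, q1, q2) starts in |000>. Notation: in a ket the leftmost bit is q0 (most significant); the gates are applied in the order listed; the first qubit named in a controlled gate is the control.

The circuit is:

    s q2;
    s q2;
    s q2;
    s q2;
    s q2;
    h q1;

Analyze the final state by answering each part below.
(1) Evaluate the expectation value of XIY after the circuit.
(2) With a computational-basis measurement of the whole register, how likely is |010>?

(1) The observable XIY averages to 0. Key observation: the block from step 2 through step 5 cancels to the identity and can be dropped.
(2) Outcome |010> occurs with probability 1/2.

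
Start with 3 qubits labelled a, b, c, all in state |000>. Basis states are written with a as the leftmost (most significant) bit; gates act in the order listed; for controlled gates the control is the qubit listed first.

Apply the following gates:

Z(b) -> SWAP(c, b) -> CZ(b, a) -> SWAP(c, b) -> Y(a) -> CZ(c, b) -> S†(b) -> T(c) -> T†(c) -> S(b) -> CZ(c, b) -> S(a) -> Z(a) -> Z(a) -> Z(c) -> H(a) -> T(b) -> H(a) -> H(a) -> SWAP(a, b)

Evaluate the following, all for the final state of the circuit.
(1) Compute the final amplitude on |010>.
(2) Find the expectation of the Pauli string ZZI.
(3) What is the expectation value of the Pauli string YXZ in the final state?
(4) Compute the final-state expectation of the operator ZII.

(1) |010> carries amplitude sqrt(2)/2 in the final state. Key observation: gates 6-11 undo each other exactly, leaving only the rest of the circuit to track.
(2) The expectation value of ZZI is 0.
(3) In the final state, YXZ has expectation 0.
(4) The observable ZII averages to 1.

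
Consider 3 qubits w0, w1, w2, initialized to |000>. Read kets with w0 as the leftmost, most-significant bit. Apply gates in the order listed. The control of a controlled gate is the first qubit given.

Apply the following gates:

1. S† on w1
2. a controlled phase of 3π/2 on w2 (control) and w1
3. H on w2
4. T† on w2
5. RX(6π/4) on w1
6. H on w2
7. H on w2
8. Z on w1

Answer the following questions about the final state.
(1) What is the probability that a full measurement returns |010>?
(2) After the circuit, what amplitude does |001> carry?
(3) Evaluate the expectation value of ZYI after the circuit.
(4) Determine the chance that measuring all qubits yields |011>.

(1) The probability of measuring |010> is 1/4. Key observation: steps 6-7 multiply out to the identity, so the circuit reduces to the remaining gates.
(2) The final state's coefficient on |001> equals exp(3*I*pi/4)/2.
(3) The observable ZYI averages to -1.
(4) A full measurement returns |011> with probability 1/4.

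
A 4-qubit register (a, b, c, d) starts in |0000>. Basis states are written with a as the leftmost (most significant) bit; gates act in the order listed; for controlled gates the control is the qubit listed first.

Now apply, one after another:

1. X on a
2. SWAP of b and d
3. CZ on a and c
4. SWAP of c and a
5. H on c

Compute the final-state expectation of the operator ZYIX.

In the final state, ZYIX has expectation 0.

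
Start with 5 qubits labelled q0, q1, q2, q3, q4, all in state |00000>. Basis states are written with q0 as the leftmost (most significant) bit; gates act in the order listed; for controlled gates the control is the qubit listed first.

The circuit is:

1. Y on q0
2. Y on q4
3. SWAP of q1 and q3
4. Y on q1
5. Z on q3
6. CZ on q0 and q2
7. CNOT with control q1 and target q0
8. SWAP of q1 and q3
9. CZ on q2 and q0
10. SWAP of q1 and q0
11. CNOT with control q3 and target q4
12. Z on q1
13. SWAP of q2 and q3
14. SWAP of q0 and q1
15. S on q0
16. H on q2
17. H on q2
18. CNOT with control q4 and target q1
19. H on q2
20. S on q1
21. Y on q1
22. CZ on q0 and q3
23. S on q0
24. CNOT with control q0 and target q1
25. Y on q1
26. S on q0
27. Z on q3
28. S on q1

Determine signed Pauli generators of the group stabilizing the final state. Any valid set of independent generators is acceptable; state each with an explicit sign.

One valid set of independent stabilizer generators is -IIXII, +ZIIII, +IZIII, +IIIZI, +IIIIZ (any independent generating set of the same group is equally correct).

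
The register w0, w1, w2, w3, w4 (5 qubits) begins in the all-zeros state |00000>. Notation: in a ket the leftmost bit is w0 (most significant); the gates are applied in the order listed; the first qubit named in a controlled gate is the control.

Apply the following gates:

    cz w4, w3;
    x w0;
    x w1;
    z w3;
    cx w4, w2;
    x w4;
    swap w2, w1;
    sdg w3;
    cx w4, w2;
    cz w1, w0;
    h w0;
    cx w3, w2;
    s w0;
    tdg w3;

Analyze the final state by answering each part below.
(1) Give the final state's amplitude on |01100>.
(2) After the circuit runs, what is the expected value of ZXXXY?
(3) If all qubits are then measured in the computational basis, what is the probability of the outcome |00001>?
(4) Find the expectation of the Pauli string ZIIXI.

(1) The final state's coefficient on |01100> equals 0.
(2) The expectation value of ZXXXY is 0.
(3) A full measurement returns |00001> with probability 1/2.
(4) In the final state, ZIIXI has expectation 0.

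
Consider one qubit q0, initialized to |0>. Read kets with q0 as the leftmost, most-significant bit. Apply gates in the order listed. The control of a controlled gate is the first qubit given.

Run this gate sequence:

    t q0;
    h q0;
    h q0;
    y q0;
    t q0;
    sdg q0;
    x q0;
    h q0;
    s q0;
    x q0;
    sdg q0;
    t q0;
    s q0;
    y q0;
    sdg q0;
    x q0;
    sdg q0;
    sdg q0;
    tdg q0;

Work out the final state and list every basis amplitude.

After the circuit, the state carries amplitude sqrt(2)*exp(3*I*pi/4)/2 on |0>, sqrt(2)*exp(3*I*pi/4)/2 on |1>.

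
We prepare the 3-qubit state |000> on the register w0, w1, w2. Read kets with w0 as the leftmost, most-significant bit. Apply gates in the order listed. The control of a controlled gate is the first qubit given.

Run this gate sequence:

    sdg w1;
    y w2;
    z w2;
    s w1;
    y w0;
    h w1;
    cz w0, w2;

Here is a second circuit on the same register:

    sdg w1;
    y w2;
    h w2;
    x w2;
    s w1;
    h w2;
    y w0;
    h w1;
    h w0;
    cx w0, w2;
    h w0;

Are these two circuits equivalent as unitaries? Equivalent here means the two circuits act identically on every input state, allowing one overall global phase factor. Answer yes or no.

No — the two circuits implement different unitaries, even allowing a global phase.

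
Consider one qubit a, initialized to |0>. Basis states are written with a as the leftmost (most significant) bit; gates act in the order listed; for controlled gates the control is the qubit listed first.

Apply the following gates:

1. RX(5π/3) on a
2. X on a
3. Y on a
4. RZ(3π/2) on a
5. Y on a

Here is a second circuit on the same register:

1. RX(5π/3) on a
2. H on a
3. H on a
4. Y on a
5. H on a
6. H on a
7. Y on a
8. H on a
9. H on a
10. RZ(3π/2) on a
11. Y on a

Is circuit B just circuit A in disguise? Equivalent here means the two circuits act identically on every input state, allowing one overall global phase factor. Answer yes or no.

No, they are not equivalent — no single phase factor reconciles the two unitaries.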